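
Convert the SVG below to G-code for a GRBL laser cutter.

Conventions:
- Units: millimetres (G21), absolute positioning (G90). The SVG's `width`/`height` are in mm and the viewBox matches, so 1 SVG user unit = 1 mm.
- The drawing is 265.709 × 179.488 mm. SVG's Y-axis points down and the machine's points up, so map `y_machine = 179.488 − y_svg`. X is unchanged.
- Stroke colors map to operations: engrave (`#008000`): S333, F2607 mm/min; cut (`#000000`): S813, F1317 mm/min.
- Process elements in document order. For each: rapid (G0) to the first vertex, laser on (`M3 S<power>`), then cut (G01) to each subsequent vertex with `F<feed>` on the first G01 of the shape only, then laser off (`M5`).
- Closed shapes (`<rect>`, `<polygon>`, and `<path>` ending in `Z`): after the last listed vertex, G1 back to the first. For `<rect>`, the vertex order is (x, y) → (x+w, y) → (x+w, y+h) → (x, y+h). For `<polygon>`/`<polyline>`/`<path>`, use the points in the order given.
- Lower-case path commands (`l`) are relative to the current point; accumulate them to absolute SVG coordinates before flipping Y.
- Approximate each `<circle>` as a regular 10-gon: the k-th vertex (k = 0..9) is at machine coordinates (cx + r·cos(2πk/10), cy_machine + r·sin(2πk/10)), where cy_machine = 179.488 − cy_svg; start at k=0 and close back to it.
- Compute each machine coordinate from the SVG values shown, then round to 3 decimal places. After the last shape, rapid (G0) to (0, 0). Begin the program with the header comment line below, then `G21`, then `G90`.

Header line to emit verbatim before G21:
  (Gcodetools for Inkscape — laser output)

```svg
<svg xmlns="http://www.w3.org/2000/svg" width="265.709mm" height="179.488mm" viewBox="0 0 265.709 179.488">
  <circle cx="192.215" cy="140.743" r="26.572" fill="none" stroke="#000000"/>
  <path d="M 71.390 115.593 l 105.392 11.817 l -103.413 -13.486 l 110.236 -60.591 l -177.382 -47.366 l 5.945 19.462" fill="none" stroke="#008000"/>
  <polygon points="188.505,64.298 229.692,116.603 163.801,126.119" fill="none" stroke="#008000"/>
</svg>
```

1 u = 1 mm; y_m = 179.488 − y.

[1] `<circle>` circle, #000000→cut S813 F1317: (218.787,38.745) → (213.712,54.364) → (200.426,64.016) → (184.004,64.016) → (170.718,54.364) → (165.643,38.745) → (170.718,23.126) → (184.004,13.474) → (200.426,13.474) → (213.712,23.126) → (218.787,38.745) (closed)

[2] `<path>` open polyline, #008000→engrave S333 F2607: (71.390,63.895) → (176.782,52.078) → (73.369,65.564) → (183.605,126.155) → (6.223,173.521) → (12.168,154.059)

[3] `<polygon>` regular polygon, #008000→engrave S333 F2607: (188.505,115.190) → (229.692,62.885) → (163.801,53.369) → (188.505,115.190) (closed)

(Gcodetools for Inkscape — laser output)
G21
G90
G0 X218.787 Y38.745
M3 S813
G01 X213.712 Y54.364 F1317
G01 X200.426 Y64.016
G01 X184.004 Y64.016
G01 X170.718 Y54.364
G01 X165.643 Y38.745
G01 X170.718 Y23.126
G01 X184.004 Y13.474
G01 X200.426 Y13.474
G01 X213.712 Y23.126
G01 X218.787 Y38.745
M5
G0 X71.390 Y63.895
M3 S333
G01 X176.782 Y52.078 F2607
G01 X73.369 Y65.564
G01 X183.605 Y126.155
G01 X6.223 Y173.521
G01 X12.168 Y154.059
M5
G0 X188.505 Y115.190
M3 S333
G01 X229.692 Y62.885 F2607
G01 X163.801 Y53.369
G01 X188.505 Y115.190
M5
G0 X0.000 Y0.000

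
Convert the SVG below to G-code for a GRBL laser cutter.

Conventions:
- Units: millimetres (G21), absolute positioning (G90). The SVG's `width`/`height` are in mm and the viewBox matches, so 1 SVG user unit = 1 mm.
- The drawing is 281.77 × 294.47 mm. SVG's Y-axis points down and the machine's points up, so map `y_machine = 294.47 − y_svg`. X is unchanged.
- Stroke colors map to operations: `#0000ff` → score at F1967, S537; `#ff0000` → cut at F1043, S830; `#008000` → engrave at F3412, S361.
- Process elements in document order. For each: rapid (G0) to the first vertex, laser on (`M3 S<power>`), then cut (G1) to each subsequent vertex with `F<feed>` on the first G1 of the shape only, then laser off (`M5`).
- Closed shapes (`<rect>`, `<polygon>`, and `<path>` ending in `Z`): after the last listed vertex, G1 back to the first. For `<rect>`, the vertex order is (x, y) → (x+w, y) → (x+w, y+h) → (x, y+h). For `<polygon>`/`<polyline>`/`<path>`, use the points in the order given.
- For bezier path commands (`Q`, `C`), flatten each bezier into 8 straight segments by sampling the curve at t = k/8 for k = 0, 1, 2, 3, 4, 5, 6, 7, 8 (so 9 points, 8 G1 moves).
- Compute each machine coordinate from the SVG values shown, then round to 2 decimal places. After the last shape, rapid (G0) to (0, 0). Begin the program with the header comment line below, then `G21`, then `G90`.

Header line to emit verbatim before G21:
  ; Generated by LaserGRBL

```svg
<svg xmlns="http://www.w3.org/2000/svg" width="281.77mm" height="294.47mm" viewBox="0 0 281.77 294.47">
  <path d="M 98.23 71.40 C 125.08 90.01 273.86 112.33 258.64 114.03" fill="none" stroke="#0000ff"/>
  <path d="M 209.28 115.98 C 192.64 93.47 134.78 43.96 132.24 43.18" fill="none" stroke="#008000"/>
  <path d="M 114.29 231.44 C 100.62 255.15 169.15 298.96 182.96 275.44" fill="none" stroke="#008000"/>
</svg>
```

; Generated by LaserGRBL
G21
G90
G0 X98.23 Y223.07
M3 S537
G1 X113.46 Y215.96 F1967
G1 X136.76 Y208.80
G1 X164.80 Y201.85
G1 X194.21 Y195.41
G1 X221.65 Y189.77
G1 X243.77 Y185.20
G1 X257.22 Y182.00
G1 X258.64 Y180.44
M5
G0 X209.28 Y178.49
M3 S361
G1 X201.30 Y188.05 F3412
G1 X190.58 Y199.25
G1 X178.26 Y211.21
G1 X165.47 Y223.04
G1 X153.34 Y233.85
G1 X143.01 Y242.75
G1 X135.60 Y248.86
G1 X132.24 Y251.29
M5
G0 X114.29 Y63.03
M3 S361
G1 X112.75 Y53.37 F3412
G1 X117.31 Y42.84
G1 X126.37 Y32.49
G1 X138.32 Y23.32
G1 X151.56 Y16.36
G1 X164.48 Y12.65
G1 X175.48 Y13.20
G1 X182.96 Y19.03
M5
G0 X0.00 Y0.00

viewBox `0 0 281.77 294.47` with mm width/height → 1 unit = 1 mm. Flip: y_m = 294.47 − y_svg.

**Shape 1** — `<path>` cubic bezier, stroke `#0000ff` → score (S537, F1967). Control points (SVG): P0=(98.23,71.40), P1=(125.08,90.01), P2=(273.86,112.33), P3=(258.64,114.03); sampled at t=k/8. Machine vertices: (98.23,223.07) → (113.46,215.96) → (136.76,208.80) → (164.80,201.85) → (194.21,195.41) → (221.65,189.77) → (243.77,185.20) → (257.22,182.00) → (258.64,180.44). Open path.

**Shape 2** — `<path>` cubic bezier, stroke `#008000` → engrave (S361, F3412). Control points (SVG): P0=(209.28,115.98), P1=(192.64,93.47), P2=(134.78,43.96), P3=(132.24,43.18); sampled at t=k/8. Machine vertices: (209.28,178.49) → (201.30,188.05) → (190.58,199.25) → (178.26,211.21) → (165.47,223.04) → (153.34,233.85) → (143.01,242.75) → (135.60,248.86) → (132.24,251.29). Open path.

**Shape 3** — `<path>` cubic bezier, stroke `#008000` → engrave (S361, F3412). Control points (SVG): P0=(114.29,231.44), P1=(100.62,255.15), P2=(169.15,298.96), P3=(182.96,275.44); sampled at t=k/8. Machine vertices: (114.29,63.03) → (112.75,53.37) → (117.31,42.84) → (126.37,32.49) → (138.32,23.32) → (151.56,16.36) → (164.48,12.65) → (175.48,13.20) → (182.96,19.03). Open path.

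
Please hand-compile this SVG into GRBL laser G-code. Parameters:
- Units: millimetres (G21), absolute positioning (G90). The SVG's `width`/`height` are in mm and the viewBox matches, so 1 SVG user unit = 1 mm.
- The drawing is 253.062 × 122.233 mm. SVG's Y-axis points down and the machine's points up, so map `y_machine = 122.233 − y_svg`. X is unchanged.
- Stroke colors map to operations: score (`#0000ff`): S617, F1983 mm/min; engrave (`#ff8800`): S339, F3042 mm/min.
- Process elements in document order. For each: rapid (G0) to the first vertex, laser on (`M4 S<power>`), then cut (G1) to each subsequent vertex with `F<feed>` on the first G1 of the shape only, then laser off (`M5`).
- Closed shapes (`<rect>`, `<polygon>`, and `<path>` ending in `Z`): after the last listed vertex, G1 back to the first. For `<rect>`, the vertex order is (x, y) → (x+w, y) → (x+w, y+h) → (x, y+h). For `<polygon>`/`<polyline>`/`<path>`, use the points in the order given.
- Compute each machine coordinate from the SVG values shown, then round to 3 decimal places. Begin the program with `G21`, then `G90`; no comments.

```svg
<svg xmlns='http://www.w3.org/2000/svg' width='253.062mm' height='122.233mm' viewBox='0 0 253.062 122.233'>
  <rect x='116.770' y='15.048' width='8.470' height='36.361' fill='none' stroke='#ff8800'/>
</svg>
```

Since the viewBox matches the mm dimensions, user units are millimetres directly. The only transform is the Y-flip y_m = 122.233 − y_svg.

Shape 1 is a rectangle drawn with `<rect>`. Its stroke #ff8800 means engrave at S339, F3042. After flipping Y the toolpath is (116.770,107.185) → (125.240,107.185) → (125.240,70.824) → (116.770,70.824) → (116.770,107.185), returning to the start.

G21
G90
G0 X116.770 Y107.185
M4 S339
G1 X125.240 Y107.185 F3042
G1 X125.240 Y70.824
G1 X116.770 Y70.824
G1 X116.770 Y107.185
M5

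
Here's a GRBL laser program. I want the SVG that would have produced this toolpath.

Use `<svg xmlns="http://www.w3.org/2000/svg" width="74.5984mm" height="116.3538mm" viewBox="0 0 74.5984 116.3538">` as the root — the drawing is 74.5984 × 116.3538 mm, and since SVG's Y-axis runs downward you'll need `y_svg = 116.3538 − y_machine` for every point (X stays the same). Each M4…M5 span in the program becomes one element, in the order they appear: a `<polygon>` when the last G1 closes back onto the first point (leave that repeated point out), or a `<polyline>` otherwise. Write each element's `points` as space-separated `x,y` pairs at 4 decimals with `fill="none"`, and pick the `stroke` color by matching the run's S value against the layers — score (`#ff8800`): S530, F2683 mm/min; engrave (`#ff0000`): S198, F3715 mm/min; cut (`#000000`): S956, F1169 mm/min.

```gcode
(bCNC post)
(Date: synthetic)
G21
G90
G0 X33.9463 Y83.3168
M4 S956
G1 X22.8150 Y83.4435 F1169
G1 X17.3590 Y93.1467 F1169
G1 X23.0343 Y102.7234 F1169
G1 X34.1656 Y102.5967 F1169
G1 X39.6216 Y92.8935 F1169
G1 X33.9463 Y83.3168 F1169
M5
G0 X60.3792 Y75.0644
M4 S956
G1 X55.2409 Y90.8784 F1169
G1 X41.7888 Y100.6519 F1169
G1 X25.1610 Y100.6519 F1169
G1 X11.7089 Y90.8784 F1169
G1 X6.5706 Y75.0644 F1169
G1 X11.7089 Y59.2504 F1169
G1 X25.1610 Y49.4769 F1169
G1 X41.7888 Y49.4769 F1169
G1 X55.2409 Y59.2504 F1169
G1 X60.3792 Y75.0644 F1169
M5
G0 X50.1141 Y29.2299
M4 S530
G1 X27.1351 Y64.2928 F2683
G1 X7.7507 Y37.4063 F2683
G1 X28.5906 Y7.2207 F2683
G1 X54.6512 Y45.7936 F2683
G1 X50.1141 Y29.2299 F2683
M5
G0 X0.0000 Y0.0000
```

<svg xmlns="http://www.w3.org/2000/svg" width="74.5984mm" height="116.3538mm" viewBox="0 0 74.5984 116.3538">
  <polygon points="33.9463,33.0370 22.8150,32.9103 17.3590,23.2071 23.0343,13.6304 34.1656,13.7571 39.6216,23.4603" fill="none" stroke="#000000"/>
  <polygon points="60.3792,41.2894 55.2409,25.4754 41.7888,15.7019 25.1610,15.7019 11.7089,25.4754 6.5706,41.2894 11.7089,57.1034 25.1610,66.8769 41.7888,66.8769 55.2409,57.1034" fill="none" stroke="#000000"/>
  <polygon points="50.1141,87.1239 27.1351,52.0610 7.7507,78.9475 28.5906,109.1331 54.6512,70.5602" fill="none" stroke="#ff8800"/>
</svg>

Machine Y-up, SVG Y-down with viewBox height 116.3538, so y_svg = 116.3538 − y_machine; X carries over.

Run 1: S956 ⇒ cut layer `#000000`. The run returns to its start, so emit a `<polygon>` with points (Y-flipped): 33.9463,33.0370 22.8150,32.9103 17.3590,23.2071 23.0343,13.6304 34.1656,13.7571 39.6216,23.4603.

Run 2: power S956 maps to stroke `#000000` (cut). The run returns to its start, so emit a `<polygon>` with points (Y-flipped): 60.3792,41.2894 55.2409,25.4754 41.7888,15.7019 25.1610,15.7019 11.7089,25.4754 6.5706,41.2894 11.7089,57.1034 25.1610,66.8769 41.7888,66.8769 55.2409,57.1034.

Run 3: S530 ⇒ score layer `#ff8800`. The run returns to its start, so emit a `<polygon>` with points (Y-flipped): 50.1141,87.1239 27.1351,52.0610 7.7507,78.9475 28.5906,109.1331 54.6512,70.5602.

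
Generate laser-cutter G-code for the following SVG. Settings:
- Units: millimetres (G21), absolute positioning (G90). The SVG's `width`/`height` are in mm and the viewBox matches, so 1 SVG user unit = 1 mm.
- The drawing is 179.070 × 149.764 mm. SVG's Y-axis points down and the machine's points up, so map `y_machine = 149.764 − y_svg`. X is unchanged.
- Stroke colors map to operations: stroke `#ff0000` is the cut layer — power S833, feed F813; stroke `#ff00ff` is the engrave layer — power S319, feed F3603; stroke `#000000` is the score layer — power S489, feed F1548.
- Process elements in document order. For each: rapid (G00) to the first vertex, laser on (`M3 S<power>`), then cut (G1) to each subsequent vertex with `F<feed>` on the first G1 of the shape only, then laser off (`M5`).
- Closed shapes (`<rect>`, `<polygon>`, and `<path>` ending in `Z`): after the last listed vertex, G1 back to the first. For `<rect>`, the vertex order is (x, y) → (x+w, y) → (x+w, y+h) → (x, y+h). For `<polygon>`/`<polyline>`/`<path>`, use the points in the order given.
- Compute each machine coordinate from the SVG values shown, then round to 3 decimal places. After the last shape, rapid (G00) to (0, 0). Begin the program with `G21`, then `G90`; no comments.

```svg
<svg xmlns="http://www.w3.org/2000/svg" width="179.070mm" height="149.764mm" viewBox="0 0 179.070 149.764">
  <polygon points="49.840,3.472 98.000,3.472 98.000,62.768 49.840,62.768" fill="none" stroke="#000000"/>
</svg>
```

viewBox `0 0 179.070 149.764` with mm width/height → 1 unit = 1 mm. Flip: y_m = 149.764 − y_svg.

**Shape 1** — `<polygon>` rectangle, stroke `#000000` → score (S489, F1548). Machine vertices: (49.840,146.292) → (98.000,146.292) → (98.000,86.996) → (49.840,86.996) → (49.840,146.292). Closed: final G1 returns to the first vertex.

G21
G90
G00 X49.840 Y146.292
M3 S489
G1 X98.000 Y146.292 F1548
G1 X98.000 Y86.996
G1 X49.840 Y86.996
G1 X49.840 Y146.292
M5
G00 X0.000 Y0.000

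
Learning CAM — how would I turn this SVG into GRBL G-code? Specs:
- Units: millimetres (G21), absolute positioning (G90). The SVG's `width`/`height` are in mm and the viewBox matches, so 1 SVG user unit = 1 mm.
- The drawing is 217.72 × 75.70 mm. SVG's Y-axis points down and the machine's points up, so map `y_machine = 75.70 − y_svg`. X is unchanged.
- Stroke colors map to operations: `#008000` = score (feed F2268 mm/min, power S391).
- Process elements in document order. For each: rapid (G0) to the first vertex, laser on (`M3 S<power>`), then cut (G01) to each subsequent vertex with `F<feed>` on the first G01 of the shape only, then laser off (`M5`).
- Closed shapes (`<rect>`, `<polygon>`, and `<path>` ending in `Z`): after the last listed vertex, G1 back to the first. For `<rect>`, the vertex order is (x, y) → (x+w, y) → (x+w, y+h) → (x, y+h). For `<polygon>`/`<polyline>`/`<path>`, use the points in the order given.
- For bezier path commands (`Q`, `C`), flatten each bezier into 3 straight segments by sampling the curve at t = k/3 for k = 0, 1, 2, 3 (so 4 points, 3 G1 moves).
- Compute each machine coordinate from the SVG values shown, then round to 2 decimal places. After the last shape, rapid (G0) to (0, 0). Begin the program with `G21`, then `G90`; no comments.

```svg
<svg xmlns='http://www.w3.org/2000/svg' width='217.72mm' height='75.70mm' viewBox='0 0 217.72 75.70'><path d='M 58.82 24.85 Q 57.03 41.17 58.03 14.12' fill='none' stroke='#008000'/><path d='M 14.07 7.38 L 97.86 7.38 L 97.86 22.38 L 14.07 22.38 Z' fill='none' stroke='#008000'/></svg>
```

G21
G90
G0 X58.82 Y50.85
M3 S391
G01 X57.94 Y44.79 F2268
G01 X57.67 Y48.37
G01 X58.03 Y61.58
M5
G0 X14.07 Y68.32
M3 S391
G01 X97.86 Y68.32 F2268
G01 X97.86 Y53.32
G01 X14.07 Y53.32
G01 X14.07 Y68.32
M5
G0 X0.00 Y0.00

1 u = 1 mm; y_m = 75.70 − y.

[1] `<path>` quadratic bezier, #008000→score S391 F2268: (58.82,50.85) → (57.94,44.79) → (57.67,48.37) → (58.03,61.58)

[2] `<path>` rectangle, #008000→score S391 F2268: (14.07,68.32) → (97.86,68.32) → (97.86,53.32) → (14.07,53.32) → (14.07,68.32) (closed)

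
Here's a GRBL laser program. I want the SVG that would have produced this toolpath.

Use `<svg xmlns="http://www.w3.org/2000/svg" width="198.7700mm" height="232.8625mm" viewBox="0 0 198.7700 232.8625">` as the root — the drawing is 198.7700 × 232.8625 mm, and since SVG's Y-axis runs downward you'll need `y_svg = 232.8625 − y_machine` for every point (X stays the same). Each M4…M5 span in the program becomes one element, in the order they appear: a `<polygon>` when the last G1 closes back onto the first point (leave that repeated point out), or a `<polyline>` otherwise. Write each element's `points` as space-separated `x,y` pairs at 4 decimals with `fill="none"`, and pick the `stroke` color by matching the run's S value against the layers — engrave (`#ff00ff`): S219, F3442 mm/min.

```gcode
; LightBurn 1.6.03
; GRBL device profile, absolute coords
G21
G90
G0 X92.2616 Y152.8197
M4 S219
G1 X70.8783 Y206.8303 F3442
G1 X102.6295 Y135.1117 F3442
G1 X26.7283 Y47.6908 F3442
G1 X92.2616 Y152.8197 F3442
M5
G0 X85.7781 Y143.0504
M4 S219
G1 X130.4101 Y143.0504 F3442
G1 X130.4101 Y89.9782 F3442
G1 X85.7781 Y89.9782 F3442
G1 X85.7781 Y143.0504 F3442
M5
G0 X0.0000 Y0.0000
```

Machine Y-up, SVG Y-down with viewBox height 232.8625, so y_svg = 232.8625 − y_machine; X carries over. Every run uses S219, so all elements get stroke `#ff00ff` (engrave).

Run 1: The run returns to its start, so emit a `<polygon>` with points (Y-flipped): 92.2616,80.0428 70.8783,26.0322 102.6295,97.7508 26.7283,185.1717.

Run 2: The run returns to its start, so emit a `<polygon>` with points (Y-flipped): 85.7781,89.8121 130.4101,89.8121 130.4101,142.8843 85.7781,142.8843.

<svg xmlns="http://www.w3.org/2000/svg" width="198.7700mm" height="232.8625mm" viewBox="0 0 198.7700 232.8625">
  <polygon points="92.2616,80.0428 70.8783,26.0322 102.6295,97.7508 26.7283,185.1717" fill="none" stroke="#ff00ff"/>
  <polygon points="85.7781,89.8121 130.4101,89.8121 130.4101,142.8843 85.7781,142.8843" fill="none" stroke="#ff00ff"/>
</svg>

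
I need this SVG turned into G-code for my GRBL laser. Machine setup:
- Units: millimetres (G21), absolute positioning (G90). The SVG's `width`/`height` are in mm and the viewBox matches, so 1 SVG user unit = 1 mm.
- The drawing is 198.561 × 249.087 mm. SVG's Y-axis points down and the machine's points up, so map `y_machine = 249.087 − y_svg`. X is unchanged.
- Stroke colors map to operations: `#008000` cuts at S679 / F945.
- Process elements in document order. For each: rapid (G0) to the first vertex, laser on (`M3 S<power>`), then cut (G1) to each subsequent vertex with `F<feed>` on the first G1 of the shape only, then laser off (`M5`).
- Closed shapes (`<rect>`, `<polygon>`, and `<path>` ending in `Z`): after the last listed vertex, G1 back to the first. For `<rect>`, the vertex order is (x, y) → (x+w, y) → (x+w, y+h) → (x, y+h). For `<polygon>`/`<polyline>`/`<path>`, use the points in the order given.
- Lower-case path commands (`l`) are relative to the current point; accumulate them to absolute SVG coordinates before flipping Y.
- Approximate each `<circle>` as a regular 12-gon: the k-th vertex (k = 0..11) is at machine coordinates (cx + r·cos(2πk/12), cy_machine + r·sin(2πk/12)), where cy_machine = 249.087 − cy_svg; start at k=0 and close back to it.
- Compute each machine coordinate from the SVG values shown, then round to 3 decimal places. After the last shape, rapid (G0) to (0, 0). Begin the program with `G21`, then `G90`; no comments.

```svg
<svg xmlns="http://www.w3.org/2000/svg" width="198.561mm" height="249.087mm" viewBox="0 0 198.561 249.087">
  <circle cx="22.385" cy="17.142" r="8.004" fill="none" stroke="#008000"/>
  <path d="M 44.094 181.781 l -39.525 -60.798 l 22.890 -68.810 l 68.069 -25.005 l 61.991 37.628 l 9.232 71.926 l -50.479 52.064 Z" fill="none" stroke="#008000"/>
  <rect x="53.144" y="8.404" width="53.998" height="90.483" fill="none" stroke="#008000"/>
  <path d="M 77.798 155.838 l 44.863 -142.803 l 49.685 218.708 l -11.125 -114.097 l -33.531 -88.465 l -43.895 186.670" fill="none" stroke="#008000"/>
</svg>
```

G21
G90
G0 X30.389 Y231.945
M3 S679
G1 X29.317 Y235.947 F945
G1 X26.387 Y238.877
G1 X22.385 Y239.949
G1 X18.383 Y238.877
G1 X15.453 Y235.947
G1 X14.381 Y231.945
G1 X15.453 Y227.943
G1 X18.383 Y225.013
G1 X22.385 Y223.941
G1 X26.387 Y225.013
G1 X29.317 Y227.943
G1 X30.389 Y231.945
M5
G0 X44.094 Y67.306
M3 S679
G1 X4.569 Y128.104 F945
G1 X27.459 Y196.914
G1 X95.528 Y221.919
G1 X157.519 Y184.291
G1 X166.751 Y112.365
G1 X116.272 Y60.301
G1 X44.094 Y67.306
M5
G0 X53.144 Y240.683
M3 S679
G1 X107.142 Y240.683 F945
G1 X107.142 Y150.200
G1 X53.144 Y150.200
G1 X53.144 Y240.683
M5
G0 X77.798 Y93.249
M3 S679
G1 X122.661 Y236.052 F945
G1 X172.346 Y17.344
G1 X161.221 Y131.441
G1 X127.690 Y219.906
G1 X83.795 Y33.236
M5
G0 X0.000 Y0.000

1 u = 1 mm; y_m = 249.087 − y.

[1] `<circle>` circle, #008000→cut S679 F945: (30.389,231.945) → (29.317,235.947) → (26.387,238.877) → (22.385,239.949) → (18.383,238.877) → (15.453,235.947) → (14.381,231.945) → (15.453,227.943) → (18.383,225.013) → (22.385,223.941) → (26.387,225.013) → (29.317,227.943) → (30.389,231.945) (closed)

[2] `<path>` regular polygon, #008000→cut S679 F945: (44.094,67.306) → (4.569,128.104) → (27.459,196.914) → (95.528,221.919) → (157.519,184.291) → (166.751,112.365) → (116.272,60.301) → (44.094,67.306) (closed)

[3] `<rect>` rectangle, #008000→cut S679 F945: (53.144,240.683) → (107.142,240.683) → (107.142,150.200) → (53.144,150.200) → (53.144,240.683) (closed)

[4] `<path>` open polyline, #008000→cut S679 F945: (77.798,93.249) → (122.661,236.052) → (172.346,17.344) → (161.221,131.441) → (127.690,219.906) → (83.795,33.236)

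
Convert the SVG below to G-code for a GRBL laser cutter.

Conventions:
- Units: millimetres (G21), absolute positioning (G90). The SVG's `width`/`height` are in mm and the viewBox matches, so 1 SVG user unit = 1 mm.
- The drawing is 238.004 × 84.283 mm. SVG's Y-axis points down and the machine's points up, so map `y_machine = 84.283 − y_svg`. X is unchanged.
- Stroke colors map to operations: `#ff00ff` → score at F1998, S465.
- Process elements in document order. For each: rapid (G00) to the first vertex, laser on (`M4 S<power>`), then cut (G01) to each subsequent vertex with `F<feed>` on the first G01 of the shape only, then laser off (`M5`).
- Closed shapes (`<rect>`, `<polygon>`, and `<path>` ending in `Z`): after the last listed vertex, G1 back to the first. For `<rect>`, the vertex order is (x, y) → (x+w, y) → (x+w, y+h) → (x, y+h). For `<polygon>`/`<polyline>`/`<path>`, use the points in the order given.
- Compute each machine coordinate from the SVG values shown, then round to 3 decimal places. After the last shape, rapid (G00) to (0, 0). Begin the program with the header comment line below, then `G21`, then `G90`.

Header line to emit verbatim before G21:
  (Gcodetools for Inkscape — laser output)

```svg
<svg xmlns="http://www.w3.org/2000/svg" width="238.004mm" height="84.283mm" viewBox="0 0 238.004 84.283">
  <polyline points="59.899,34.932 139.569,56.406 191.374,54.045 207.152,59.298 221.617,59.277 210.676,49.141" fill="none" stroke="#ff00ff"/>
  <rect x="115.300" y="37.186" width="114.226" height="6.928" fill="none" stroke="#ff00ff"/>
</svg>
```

(Gcodetools for Inkscape — laser output)
G21
G90
G00 X59.899 Y49.351
M4 S465
G01 X139.569 Y27.877 F1998
G01 X191.374 Y30.238
G01 X207.152 Y24.985
G01 X221.617 Y25.006
G01 X210.676 Y35.142
M5
G00 X115.300 Y47.097
M4 S465
G01 X229.526 Y47.097 F1998
G01 X229.526 Y40.169
G01 X115.300 Y40.169
G01 X115.300 Y47.097
M5
G00 X0.000 Y0.000

1 u = 1 mm; y_m = 84.283 − y.

[1] `<polyline>` open polyline, #ff00ff→score S465 F1998: (59.899,49.351) → (139.569,27.877) → (191.374,30.238) → (207.152,24.985) → (221.617,25.006) → (210.676,35.142)

[2] `<rect>` rectangle, #ff00ff→score S465 F1998: (115.300,47.097) → (229.526,47.097) → (229.526,40.169) → (115.300,40.169) → (115.300,47.097) (closed)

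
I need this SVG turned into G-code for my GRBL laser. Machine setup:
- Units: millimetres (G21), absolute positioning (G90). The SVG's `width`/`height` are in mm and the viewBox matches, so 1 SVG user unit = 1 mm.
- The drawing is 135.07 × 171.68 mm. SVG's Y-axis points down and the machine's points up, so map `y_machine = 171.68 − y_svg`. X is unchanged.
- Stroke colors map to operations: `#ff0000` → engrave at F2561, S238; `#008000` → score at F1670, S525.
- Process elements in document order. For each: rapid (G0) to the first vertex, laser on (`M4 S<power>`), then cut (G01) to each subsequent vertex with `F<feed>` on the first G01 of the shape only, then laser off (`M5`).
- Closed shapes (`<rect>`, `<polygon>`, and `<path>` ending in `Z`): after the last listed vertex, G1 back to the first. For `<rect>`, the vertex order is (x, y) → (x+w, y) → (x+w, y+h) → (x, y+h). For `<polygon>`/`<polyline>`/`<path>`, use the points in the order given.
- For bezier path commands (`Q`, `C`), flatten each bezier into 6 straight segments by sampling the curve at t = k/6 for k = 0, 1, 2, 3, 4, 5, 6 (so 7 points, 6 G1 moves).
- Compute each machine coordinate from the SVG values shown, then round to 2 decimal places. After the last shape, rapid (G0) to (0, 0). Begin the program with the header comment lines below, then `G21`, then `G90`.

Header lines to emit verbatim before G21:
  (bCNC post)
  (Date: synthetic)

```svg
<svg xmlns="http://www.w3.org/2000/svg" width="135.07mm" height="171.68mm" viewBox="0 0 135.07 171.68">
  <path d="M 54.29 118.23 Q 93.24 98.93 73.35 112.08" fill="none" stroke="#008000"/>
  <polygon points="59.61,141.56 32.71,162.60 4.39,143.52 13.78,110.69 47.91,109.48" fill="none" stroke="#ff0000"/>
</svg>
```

Since the viewBox matches the mm dimensions, user units are millimetres directly. The only transform is the Y-flip y_m = 171.68 − y_svg.

Shape 1 is a quadratic bezier drawn with `<path>`. Its stroke #008000 means score at S525, F1670. After flipping Y the toolpath is (54.29,53.45) → (65.64,58.98) → (73.72,62.71) → (78.53,64.64) → (80.07,64.76) → (78.35,63.08) → (73.35,59.60).

Shape 2 is a regular polygon drawn with `<polygon>`. Its stroke #ff0000 means engrave at S238, F2561. After flipping Y the toolpath is (59.61,30.12) → (32.71,9.08) → (4.39,28.16) → (13.78,60.99) → (47.91,62.20) → (59.61,30.12), returning to the start.

(bCNC post)
(Date: synthetic)
G21
G90
G0 X54.29 Y53.45
M4 S525
G01 X65.64 Y58.98 F1670
G01 X73.72 Y62.71
G01 X78.53 Y64.64
G01 X80.07 Y64.76
G01 X78.35 Y63.08
G01 X73.35 Y59.60
M5
G0 X59.61 Y30.12
M4 S238
G01 X32.71 Y9.08 F2561
G01 X4.39 Y28.16
G01 X13.78 Y60.99
G01 X47.91 Y62.20
G01 X59.61 Y30.12
M5
G0 X0.00 Y0.00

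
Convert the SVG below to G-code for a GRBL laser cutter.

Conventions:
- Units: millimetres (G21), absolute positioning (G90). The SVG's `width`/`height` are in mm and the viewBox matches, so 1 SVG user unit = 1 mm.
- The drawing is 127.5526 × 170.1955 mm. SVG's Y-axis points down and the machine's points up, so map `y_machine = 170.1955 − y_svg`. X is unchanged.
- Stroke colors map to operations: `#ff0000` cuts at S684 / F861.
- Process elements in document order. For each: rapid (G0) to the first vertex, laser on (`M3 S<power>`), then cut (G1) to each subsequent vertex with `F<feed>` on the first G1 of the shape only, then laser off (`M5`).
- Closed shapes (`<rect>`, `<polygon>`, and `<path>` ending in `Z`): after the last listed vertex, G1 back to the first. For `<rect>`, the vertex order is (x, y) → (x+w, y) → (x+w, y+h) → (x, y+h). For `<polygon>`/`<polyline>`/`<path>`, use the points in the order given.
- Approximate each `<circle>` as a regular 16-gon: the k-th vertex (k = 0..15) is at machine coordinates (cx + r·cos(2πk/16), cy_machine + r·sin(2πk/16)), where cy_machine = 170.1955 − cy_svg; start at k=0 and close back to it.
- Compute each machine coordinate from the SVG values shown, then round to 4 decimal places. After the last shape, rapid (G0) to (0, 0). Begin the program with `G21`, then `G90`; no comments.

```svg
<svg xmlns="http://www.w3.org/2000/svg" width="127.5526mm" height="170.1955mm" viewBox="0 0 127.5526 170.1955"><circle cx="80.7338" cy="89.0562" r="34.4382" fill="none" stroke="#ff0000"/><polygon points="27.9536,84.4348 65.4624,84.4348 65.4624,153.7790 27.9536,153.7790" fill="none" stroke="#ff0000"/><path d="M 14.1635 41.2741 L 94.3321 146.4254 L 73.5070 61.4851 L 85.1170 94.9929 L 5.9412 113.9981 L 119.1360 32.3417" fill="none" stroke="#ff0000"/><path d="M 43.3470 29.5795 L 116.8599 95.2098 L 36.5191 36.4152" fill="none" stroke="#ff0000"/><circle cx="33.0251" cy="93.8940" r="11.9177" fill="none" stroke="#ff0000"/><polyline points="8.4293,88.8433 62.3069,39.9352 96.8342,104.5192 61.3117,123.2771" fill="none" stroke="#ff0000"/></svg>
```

viewBox `0 0 127.5526 170.1955` with mm width/height → 1 unit = 1 mm. Flip: y_m = 170.1955 − y_svg.

**Shape 1** — `<circle>` circle, stroke `#ff0000` → cut (S684, F861). Machine vertices: (115.1720,81.1393) → (112.5505,94.3182) → (105.0853,105.4908) → (93.9127,112.9560) → (80.7338,115.5775) → (67.5549,112.9560) → (56.3823,105.4908) → (48.9171,94.3182) → (46.2956,81.1393) → (48.9171,67.9604) → (56.3823,56.7878) → (67.5549,49.3226) → (80.7338,46.7011) → (93.9127,49.3226) → (105.0853,56.7878) → (112.5505,67.9604) → (115.1720,81.1393). Closed: final G1 returns to the first vertex.

**Shape 2** — `<polygon>` rectangle, stroke `#ff0000` → cut (S684, F861). Machine vertices: (27.9536,85.7607) → (65.4624,85.7607) → (65.4624,16.4165) → (27.9536,16.4165) → (27.9536,85.7607). Closed: final G1 returns to the first vertex.

**Shape 3** — `<path>` open polyline, stroke `#ff0000` → cut (S684, F861). Machine vertices: (14.1635,128.9214) → (94.3321,23.7701) → (73.5070,108.7104) → (85.1170,75.2026) → (5.9412,56.1974) → (119.1360,137.8538). Open path.

**Shape 4** — `<path>` open polyline, stroke `#ff0000` → cut (S684, F861). Machine vertices: (43.3470,140.6160) → (116.8599,74.9857) → (36.5191,133.7803). Open path.

**Shape 5** — `<circle>` circle, stroke `#ff0000` → cut (S684, F861). Machine vertices: (44.9428,76.3015) → (44.0356,80.8622) → (41.4522,84.7286) → (37.5858,87.3120) → (33.0251,88.2192) → (28.4644,87.3120) → (24.5980,84.7286) → (22.0146,80.8622) → (21.1074,76.3015) → (22.0146,71.7408) → (24.5980,67.8744) → (28.4644,65.2910) → (33.0251,64.3838) → (37.5858,65.2910) → (41.4522,67.8744) → (44.0356,71.7408) → (44.9428,76.3015). Closed: final G1 returns to the first vertex.

**Shape 6** — `<polyline>` open polyline, stroke `#ff0000` → cut (S684, F861). Machine vertices: (8.4293,81.3522) → (62.3069,130.2603) → (96.8342,65.6763) → (61.3117,46.9184). Open path.

G21
G90
G0 X115.1720 Y81.1393
M3 S684
G1 X112.5505 Y94.3182 F861
G1 X105.0853 Y105.4908
G1 X93.9127 Y112.9560
G1 X80.7338 Y115.5775
G1 X67.5549 Y112.9560
G1 X56.3823 Y105.4908
G1 X48.9171 Y94.3182
G1 X46.2956 Y81.1393
G1 X48.9171 Y67.9604
G1 X56.3823 Y56.7878
G1 X67.5549 Y49.3226
G1 X80.7338 Y46.7011
G1 X93.9127 Y49.3226
G1 X105.0853 Y56.7878
G1 X112.5505 Y67.9604
G1 X115.1720 Y81.1393
M5
G0 X27.9536 Y85.7607
M3 S684
G1 X65.4624 Y85.7607 F861
G1 X65.4624 Y16.4165
G1 X27.9536 Y16.4165
G1 X27.9536 Y85.7607
M5
G0 X14.1635 Y128.9214
M3 S684
G1 X94.3321 Y23.7701 F861
G1 X73.5070 Y108.7104
G1 X85.1170 Y75.2026
G1 X5.9412 Y56.1974
G1 X119.1360 Y137.8538
M5
G0 X43.3470 Y140.6160
M3 S684
G1 X116.8599 Y74.9857 F861
G1 X36.5191 Y133.7803
M5
G0 X44.9428 Y76.3015
M3 S684
G1 X44.0356 Y80.8622 F861
G1 X41.4522 Y84.7286
G1 X37.5858 Y87.3120
G1 X33.0251 Y88.2192
G1 X28.4644 Y87.3120
G1 X24.5980 Y84.7286
G1 X22.0146 Y80.8622
G1 X21.1074 Y76.3015
G1 X22.0146 Y71.7408
G1 X24.5980 Y67.8744
G1 X28.4644 Y65.2910
G1 X33.0251 Y64.3838
G1 X37.5858 Y65.2910
G1 X41.4522 Y67.8744
G1 X44.0356 Y71.7408
G1 X44.9428 Y76.3015
M5
G0 X8.4293 Y81.3522
M3 S684
G1 X62.3069 Y130.2603 F861
G1 X96.8342 Y65.6763
G1 X61.3117 Y46.9184
M5
G0 X0.0000 Y0.0000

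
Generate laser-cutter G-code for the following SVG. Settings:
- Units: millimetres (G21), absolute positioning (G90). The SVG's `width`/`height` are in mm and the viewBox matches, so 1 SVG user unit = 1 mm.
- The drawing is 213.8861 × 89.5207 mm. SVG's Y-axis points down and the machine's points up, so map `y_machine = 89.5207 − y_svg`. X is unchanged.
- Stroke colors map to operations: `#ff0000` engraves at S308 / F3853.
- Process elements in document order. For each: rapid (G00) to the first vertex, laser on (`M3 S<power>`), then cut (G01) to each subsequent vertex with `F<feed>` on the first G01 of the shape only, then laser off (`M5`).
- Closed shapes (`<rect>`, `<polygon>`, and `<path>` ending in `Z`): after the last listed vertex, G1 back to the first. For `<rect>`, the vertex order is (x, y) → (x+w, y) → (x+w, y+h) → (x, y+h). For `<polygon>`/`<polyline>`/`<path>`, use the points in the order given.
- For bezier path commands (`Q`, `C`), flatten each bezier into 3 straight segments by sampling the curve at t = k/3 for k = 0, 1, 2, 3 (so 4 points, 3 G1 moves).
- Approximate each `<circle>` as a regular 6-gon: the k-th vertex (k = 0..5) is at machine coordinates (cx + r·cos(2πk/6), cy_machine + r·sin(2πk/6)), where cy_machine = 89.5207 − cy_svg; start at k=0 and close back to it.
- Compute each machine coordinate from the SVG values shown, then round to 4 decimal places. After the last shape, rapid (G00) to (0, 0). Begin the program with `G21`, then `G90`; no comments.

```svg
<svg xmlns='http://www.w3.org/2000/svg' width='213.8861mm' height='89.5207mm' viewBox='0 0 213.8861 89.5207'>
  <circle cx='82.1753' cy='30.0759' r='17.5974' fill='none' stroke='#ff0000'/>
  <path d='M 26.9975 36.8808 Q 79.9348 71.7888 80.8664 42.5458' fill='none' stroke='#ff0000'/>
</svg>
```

G21
G90
G00 X99.7727 Y59.4448
M3 S308
G01 X90.9740 Y74.6846 F3853
G01 X73.3766 Y74.6846
G01 X64.5779 Y59.4448
G01 X73.3766 Y44.2050
G01 X90.9740 Y44.2050
G01 X99.7727 Y59.4448
M5
G00 X26.9975 Y52.6399
M3 S308
G01 X56.5106 Y36.4958 F3853
G01 X74.4669 Y34.6075
G01 X80.8664 Y46.9749
M5
G00 X0.0000 Y0.0000

1 u = 1 mm; y_m = 89.5207 − y.

[1] `<circle>` circle, #ff0000→engrave S308 F3853: (99.7727,59.4448) → (90.9740,74.6846) → (73.3766,74.6846) → (64.5779,59.4448) → (73.3766,44.2050) → (90.9740,44.2050) → (99.7727,59.4448) (closed)

[2] `<path>` quadratic bezier, #ff0000→engrave S308 F3853: (26.9975,52.6399) → (56.5106,36.4958) → (74.4669,34.6075) → (80.8664,46.9749)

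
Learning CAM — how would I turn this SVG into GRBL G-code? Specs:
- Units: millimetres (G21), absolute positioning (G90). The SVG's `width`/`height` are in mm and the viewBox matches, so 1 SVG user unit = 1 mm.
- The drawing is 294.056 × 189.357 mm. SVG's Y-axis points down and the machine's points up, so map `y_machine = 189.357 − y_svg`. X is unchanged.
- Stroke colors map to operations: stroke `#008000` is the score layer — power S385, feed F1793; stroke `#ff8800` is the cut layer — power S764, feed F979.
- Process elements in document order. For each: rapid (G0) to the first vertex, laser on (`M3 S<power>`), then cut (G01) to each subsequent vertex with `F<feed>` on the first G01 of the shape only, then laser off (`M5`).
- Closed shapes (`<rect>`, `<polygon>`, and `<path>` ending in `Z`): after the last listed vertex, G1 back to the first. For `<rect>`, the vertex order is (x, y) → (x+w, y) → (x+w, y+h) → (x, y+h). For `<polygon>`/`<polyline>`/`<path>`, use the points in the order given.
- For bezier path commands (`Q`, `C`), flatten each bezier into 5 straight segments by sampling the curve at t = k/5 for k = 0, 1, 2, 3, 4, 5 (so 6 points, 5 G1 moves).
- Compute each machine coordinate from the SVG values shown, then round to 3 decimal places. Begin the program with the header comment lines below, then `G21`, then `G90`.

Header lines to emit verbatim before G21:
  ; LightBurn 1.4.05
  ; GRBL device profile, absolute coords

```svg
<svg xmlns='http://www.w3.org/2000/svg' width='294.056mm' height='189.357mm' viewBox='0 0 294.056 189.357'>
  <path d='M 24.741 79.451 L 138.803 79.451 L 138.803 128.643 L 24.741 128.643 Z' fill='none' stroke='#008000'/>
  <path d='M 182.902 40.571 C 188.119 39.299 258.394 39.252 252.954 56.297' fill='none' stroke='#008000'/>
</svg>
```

; LightBurn 1.4.05
; GRBL device profile, absolute coords
G21
G90
G0 X24.741 Y109.906
M3 S385
G01 X138.803 Y109.906 F1793
G01 X138.803 Y60.714
G01 X24.741 Y60.714
G01 X24.741 Y109.906
M5
G0 X182.902 Y148.786
M3 S385
G01 X192.713 Y149.275 F1793
G01 X211.381 Y148.709
G01 X232.148 Y146.325
G01 X248.258 Y141.363
G01 X252.954 Y133.060
M5

viewBox `0 0 294.056 189.357` with mm width/height → 1 unit = 1 mm. Flip: y_m = 189.357 − y_svg.

**Shape 1** — `<path>` rectangle, stroke `#008000` → score (S385, F1793). Machine vertices: (24.741,109.906) → (138.803,109.906) → (138.803,60.714) → (24.741,60.714) → (24.741,109.906). Closed: final G1 returns to the first vertex.

**Shape 2** — `<path>` cubic bezier, stroke `#008000` → score (S385, F1793). Control points (SVG): P0=(182.902,40.571), P1=(188.119,39.299), P2=(258.394,39.252), P3=(252.954,56.297); sampled at t=k/5. Machine vertices: (182.902,148.786) → (192.713,149.275) → (211.381,148.709) → (232.148,146.325) → (248.258,141.363) → (252.954,133.060). Open path.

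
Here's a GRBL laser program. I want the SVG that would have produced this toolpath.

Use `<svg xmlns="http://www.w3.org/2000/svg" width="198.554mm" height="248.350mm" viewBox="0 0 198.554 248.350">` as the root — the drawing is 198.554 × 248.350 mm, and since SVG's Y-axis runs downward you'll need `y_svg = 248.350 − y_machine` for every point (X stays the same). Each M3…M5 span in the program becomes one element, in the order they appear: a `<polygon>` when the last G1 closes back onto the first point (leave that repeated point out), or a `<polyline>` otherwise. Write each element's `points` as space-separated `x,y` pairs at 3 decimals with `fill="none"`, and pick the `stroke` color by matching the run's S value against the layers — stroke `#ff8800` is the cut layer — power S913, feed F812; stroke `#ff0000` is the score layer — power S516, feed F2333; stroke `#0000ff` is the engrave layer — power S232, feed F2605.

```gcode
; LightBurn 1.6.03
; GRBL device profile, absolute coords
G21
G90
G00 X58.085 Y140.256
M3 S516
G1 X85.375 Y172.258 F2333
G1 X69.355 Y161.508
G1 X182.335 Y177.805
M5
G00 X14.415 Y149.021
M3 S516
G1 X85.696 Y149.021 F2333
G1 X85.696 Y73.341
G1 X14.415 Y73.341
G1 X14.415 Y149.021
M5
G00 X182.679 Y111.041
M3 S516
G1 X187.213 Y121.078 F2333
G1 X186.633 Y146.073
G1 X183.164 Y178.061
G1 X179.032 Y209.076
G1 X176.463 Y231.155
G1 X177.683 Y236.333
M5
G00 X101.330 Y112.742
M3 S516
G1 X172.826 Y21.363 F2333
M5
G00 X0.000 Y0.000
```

Machine Y-up, SVG Y-down with viewBox height 248.350, so y_svg = 248.350 − y_machine; X carries over. Every run uses S516, so all elements get stroke `#ff0000` (score).

Run 1: The run is open, so emit a `<polyline>` with points (Y-flipped): 58.085,108.094 85.375,76.092 69.355,86.842 182.335,70.545.

Run 2: The run returns to its start, so emit a `<polygon>` with points (Y-flipped): 14.415,99.329 85.696,99.329 85.696,175.009 14.415,175.009.

Run 3: The run is open, so emit a `<polyline>` with points (Y-flipped): 182.679,137.309 187.213,127.272 186.633,102.277 183.164,70.289 179.032,39.274 176.463,17.195 177.683,12.017.

Run 4: The run is open, so emit a `<polyline>` with points (Y-flipped): 101.330,135.608 172.826,226.987.

<svg xmlns="http://www.w3.org/2000/svg" width="198.554mm" height="248.350mm" viewBox="0 0 198.554 248.350">
  <polyline points="58.085,108.094 85.375,76.092 69.355,86.842 182.335,70.545" fill="none" stroke="#ff0000"/>
  <polygon points="14.415,99.329 85.696,99.329 85.696,175.009 14.415,175.009" fill="none" stroke="#ff0000"/>
  <polyline points="182.679,137.309 187.213,127.272 186.633,102.277 183.164,70.289 179.032,39.274 176.463,17.195 177.683,12.017" fill="none" stroke="#ff0000"/>
  <polyline points="101.330,135.608 172.826,226.987" fill="none" stroke="#ff0000"/>
</svg>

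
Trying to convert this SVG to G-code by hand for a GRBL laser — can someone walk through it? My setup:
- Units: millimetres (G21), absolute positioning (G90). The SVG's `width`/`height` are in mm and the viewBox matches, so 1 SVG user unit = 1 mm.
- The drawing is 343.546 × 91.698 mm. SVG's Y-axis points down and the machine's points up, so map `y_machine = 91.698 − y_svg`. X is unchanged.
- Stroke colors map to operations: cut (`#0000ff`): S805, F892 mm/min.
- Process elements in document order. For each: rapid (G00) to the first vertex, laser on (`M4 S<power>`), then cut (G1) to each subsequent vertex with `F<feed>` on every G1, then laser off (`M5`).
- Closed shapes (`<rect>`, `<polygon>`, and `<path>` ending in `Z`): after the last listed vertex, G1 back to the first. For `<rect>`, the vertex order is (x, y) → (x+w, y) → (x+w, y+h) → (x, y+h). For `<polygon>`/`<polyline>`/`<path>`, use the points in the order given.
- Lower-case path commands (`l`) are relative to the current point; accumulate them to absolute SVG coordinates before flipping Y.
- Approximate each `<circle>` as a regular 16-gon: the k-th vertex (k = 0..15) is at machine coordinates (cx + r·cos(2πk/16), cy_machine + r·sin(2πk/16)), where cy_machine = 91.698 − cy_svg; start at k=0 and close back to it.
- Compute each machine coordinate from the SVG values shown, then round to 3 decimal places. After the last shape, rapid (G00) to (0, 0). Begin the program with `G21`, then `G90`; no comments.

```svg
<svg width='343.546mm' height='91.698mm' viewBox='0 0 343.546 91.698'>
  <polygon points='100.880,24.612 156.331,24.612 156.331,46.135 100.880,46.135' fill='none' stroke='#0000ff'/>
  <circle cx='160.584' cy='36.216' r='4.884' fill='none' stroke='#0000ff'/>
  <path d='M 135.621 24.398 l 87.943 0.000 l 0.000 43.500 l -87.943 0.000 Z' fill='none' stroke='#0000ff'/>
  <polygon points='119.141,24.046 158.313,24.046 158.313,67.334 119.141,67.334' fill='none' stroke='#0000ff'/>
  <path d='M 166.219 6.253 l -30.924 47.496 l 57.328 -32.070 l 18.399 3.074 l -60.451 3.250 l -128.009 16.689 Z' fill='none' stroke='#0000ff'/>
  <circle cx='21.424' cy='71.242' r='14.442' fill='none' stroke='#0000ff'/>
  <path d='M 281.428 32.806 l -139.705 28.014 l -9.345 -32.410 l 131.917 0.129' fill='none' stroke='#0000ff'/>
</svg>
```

G21
G90
G00 X100.880 Y67.086
M4 S805
G1 X156.331 Y67.086 F892
G1 X156.331 Y45.563 F892
G1 X100.880 Y45.563 F892
G1 X100.880 Y67.086 F892
M5
G00 X165.468 Y55.482
M4 S805
G1 X165.096 Y57.351 F892
G1 X164.038 Y58.936 F892
G1 X162.453 Y59.994 F892
G1 X160.584 Y60.366 F892
G1 X158.715 Y59.994 F892
G1 X157.130 Y58.936 F892
G1 X156.072 Y57.351 F892
G1 X155.700 Y55.482 F892
G1 X156.072 Y53.613 F892
G1 X157.130 Y52.028 F892
G1 X158.715 Y50.970 F892
G1 X160.584 Y50.598 F892
G1 X162.453 Y50.970 F892
G1 X164.038 Y52.028 F892
G1 X165.096 Y53.613 F892
G1 X165.468 Y55.482 F892
M5
G00 X135.621 Y67.300
M4 S805
G1 X223.564 Y67.300 F892
G1 X223.564 Y23.800 F892
G1 X135.621 Y23.800 F892
G1 X135.621 Y67.300 F892
M5
G00 X119.141 Y67.652
M4 S805
G1 X158.313 Y67.652 F892
G1 X158.313 Y24.364 F892
G1 X119.141 Y24.364 F892
G1 X119.141 Y67.652 F892
M5
G00 X166.219 Y85.445
M4 S805
G1 X135.295 Y37.949 F892
G1 X192.623 Y70.019 F892
G1 X211.022 Y66.945 F892
G1 X150.571 Y63.695 F892
G1 X22.562 Y47.006 F892
G1 X166.219 Y85.445 F892
M5
G00 X35.866 Y20.456
M4 S805
G1 X34.767 Y25.983 F892
G1 X31.636 Y30.668 F892
G1 X26.951 Y33.799 F892
G1 X21.424 Y34.898 F892
G1 X15.897 Y33.799 F892
G1 X11.212 Y30.668 F892
G1 X8.081 Y25.983 F892
G1 X6.982 Y20.456 F892
G1 X8.081 Y14.929 F892
G1 X11.212 Y10.244 F892
G1 X15.897 Y7.113 F892
G1 X21.424 Y6.014 F892
G1 X26.951 Y7.113 F892
G1 X31.636 Y10.244 F892
G1 X34.767 Y14.929 F892
G1 X35.866 Y20.456 F892
M5
G00 X281.428 Y58.892
M4 S805
G1 X141.723 Y30.878 F892
G1 X132.378 Y63.288 F892
G1 X264.295 Y63.159 F892
M5
G00 X0.000 Y0.000

Since the viewBox matches the mm dimensions, user units are millimetres directly. The only transform is the Y-flip y_m = 91.698 − y_svg.

Shape 1 is a rectangle drawn with `<polygon>`. Its stroke #0000ff means cut at S805, F892. After flipping Y the toolpath is (100.880,67.086) → (156.331,67.086) → (156.331,45.563) → (100.880,45.563) → (100.880,67.086), returning to the start.

Shape 2 is a circle drawn with `<circle>`. Its stroke #0000ff means cut at S805, F892. After flipping Y the toolpath is (165.468,55.482) → (165.096,57.351) → (164.038,58.936) → (162.453,59.994) → (160.584,60.366) → (158.715,59.994) → (157.130,58.936) → (156.072,57.351) → (155.700,55.482) → (156.072,53.613) → (157.130,52.028) → (158.715,50.970) → (160.584,50.598) → (162.453,50.970) → (164.038,52.028) → (165.096,53.613) → (165.468,55.482), returning to the start.

Shape 3 is a rectangle drawn with `<path>`. Its stroke #0000ff means cut at S805, F892. After flipping Y the toolpath is (135.621,67.300) → (223.564,67.300) → (223.564,23.800) → (135.621,23.800) → (135.621,67.300), returning to the start.

Shape 4 is a rectangle drawn with `<polygon>`. Its stroke #0000ff means cut at S805, F892. After flipping Y the toolpath is (119.141,67.652) → (158.313,67.652) → (158.313,24.364) → (119.141,24.364) → (119.141,67.652), returning to the start.

Shape 5 is a closed polygon drawn with `<path>`. Its stroke #0000ff means cut at S805, F892. After flipping Y the toolpath is (166.219,85.445) → (135.295,37.949) → (192.623,70.019) → (211.022,66.945) → (150.571,63.695) → (22.562,47.006) → (166.219,85.445), returning to the start.

Shape 6 is a circle drawn with `<circle>`. Its stroke #0000ff means cut at S805, F892. After flipping Y the toolpath is (35.866,20.456) → (34.767,25.983) → (31.636,30.668) → (26.951,33.799) → (21.424,34.898) → (15.897,33.799) → (11.212,30.668) → (8.081,25.983) → (6.982,20.456) → (8.081,14.929) → (11.212,10.244) → (15.897,7.113) → (21.424,6.014) → (26.951,7.113) → (31.636,10.244) → (34.767,14.929) → (35.866,20.456), returning to the start.

Shape 7 is a open polyline drawn with `<path>`. Its stroke #0000ff means cut at S805, F892. After flipping Y the toolpath is (281.428,58.892) → (141.723,30.878) → (132.378,63.288) → (264.295,63.159).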